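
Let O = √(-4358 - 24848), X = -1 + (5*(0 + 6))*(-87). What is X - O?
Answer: -2611 - I*√29206 ≈ -2611.0 - 170.9*I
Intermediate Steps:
X = -2611 (X = -1 + (5*6)*(-87) = -1 + 30*(-87) = -1 - 2610 = -2611)
O = I*√29206 (O = √(-29206) = I*√29206 ≈ 170.9*I)
X - O = -2611 - I*√29206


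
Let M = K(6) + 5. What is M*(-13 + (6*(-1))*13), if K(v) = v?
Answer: -1001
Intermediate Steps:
M = 11 (M = 6 + 5 = 11)
M*(-13 + (6*(-1))*13) = 11*(-13 + (6*(-1))*13) = 11*(-13 - 6*13) = 11*(-13 - 78) = 11*(-91) = -1001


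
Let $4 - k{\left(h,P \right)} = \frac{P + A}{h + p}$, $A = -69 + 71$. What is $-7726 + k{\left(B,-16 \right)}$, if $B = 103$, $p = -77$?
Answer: $- \frac{100379}{13} \approx -7721.5$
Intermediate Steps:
$A = 2$
$k{\left(h,P \right)} = 4 - \frac{2 + P}{-77 + h}$ ($k{\left(h,P \right)} = 4 - \frac{P + 2}{h - 77} = 4 - \frac{2 + P}{-77 + h}$)
$-7726 + k{\left(B,-16 \right)} = -7726 + \frac{-310 - -16 + 4 \cdot 103}{-77 + 103} = -7726 + \frac{-310 + 16 + 412}{26} = -7726 + \frac{1}{26} \cdot 118 = -7726 + \frac{59}{13} = - \frac{100379}{13}$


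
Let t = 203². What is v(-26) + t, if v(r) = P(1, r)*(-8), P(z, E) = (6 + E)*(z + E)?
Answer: 37209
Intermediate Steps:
P(z, E) = (6 + E)*(E + z)
v(r) = -48 - 56*r - 8*r² (v(r) = (r² + 6*r + 6*1 + r*1)*(-8) = (r² + 6*r + 6 + r)*(-8) = (6 + r² + 7*r)*(-8) = -48 - 56*r - 8*r²)
t = 41209
v(-26) + t = (-48 - 56*(-26) - 8*(-26)²) + 41209 = (-48 + 1456 - 8*676) + 41209 = (-48 + 1456 - 5408) + 41209 = -4000 + 41209 = 37209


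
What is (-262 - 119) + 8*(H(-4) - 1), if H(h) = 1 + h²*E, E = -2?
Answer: -637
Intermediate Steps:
H(h) = 1 - 2*h² (H(h) = 1 + h²*(-2) = 1 - 2*h²)
(-262 - 119) + 8*(H(-4) - 1) = (-262 - 119) + 8*((1 - 2*(-4)²) - 1) = -381 + 8*((1 - 2*16) - 1) = -381 + 8*((1 - 32) - 1) = -381 + 8*(-31 - 1) = -381 + 8*(-32) = -381 - 256 = -637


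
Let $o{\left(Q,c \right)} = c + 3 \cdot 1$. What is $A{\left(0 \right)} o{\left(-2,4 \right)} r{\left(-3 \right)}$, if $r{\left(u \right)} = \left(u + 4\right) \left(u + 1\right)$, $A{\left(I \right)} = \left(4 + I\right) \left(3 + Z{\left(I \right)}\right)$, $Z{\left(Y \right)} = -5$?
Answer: $112$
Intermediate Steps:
$o{\left(Q,c \right)} = 3 + c$ ($o{\left(Q,c \right)} = c + 3 = 3 + c$)
$A{\left(I \right)} = -8 - 2 I$ ($A{\left(I \right)} = \left(4 + I\right) \left(3 - 5\right) = \left(4 + I\right) \left(-2\right) = -8 - 2 I$)
$r{\left(u \right)} = \left(1 + u\right) \left(4 + u\right)$ ($r{\left(u \right)} = \left(4 + u\right) \left(1 + u\right) = \left(1 + u\right) \left(4 + u\right)$)
$A{\left(0 \right)} o{\left(-2,4 \right)} r{\left(-3 \right)} = \left(-8 - 0\right) \left(3 + 4\right) \left(4 + \left(-3\right)^{2} + 5 \left(-3\right)\right) = \left(-8 + 0\right) 7 \left(4 + 9 - 15\right) = \left(-8\right) 7 \left(-2\right) = \left(-56\right) \left(-2\right) = 112$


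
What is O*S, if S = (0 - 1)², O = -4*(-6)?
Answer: 24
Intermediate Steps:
O = 24
S = 1 (S = (-1)² = 1)
O*S = 24*1 = 24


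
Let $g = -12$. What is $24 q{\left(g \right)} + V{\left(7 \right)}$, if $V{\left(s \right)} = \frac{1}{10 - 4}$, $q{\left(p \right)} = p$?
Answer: $- \frac{1727}{6} \approx -287.83$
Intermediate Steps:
$V{\left(s \right)} = \frac{1}{6}$
$24 q{\left(g \right)} + V{\left(7 \right)} = 24 \left(-12\right) + \frac{1}{6} = -288 + \frac{1}{6} = - \frac{1727}{6}$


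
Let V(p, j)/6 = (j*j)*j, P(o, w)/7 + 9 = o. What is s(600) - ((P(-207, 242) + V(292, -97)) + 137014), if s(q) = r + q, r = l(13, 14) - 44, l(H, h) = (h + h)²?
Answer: 5341876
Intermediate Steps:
l(H, h) = 4*h² (l(H, h) = (2*h)² = 4*h²)
P(o, w) = -63 + 7*o
r = 740 (r = 4*14² - 44 = 4*196 - 44 = 784 - 44 = 740)
V(p, j) = 6*j³ (V(p, j) = 6*((j*j)*j) = 6*(j²*j) = 6*j³)
s(q) = 740 + q
s(600) - ((P(-207, 242) + V(292, -97)) + 137014) = (740 + 600) - (((-63 + 7*(-207)) + 6*(-97)³) + 137014) = 1340 - (((-63 - 1449) + 6*(-912673)) + 137014) = 1340 - ((-1512 - 5476038) + 137014) = 1340 - (-5477550 + 137014) = 1340 - 1*(-5340536) = 1340 + 5340536 = 5341876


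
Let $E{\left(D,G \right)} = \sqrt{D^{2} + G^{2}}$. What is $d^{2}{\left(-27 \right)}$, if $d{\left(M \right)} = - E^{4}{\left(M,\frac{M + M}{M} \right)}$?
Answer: $288679469521$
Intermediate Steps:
$d{\left(M \right)} = - \left(4 + M^{2}\right)^{2}$ ($d{\left(M \right)} = - \left(\sqrt{M^{2} + \left(\frac{M + M}{M}\right)^{2}}\right)^{4} = - \left(\sqrt{M^{2} + \left(\frac{2 M}{M}\right)^{2}}\right)^{4} = - \left(\sqrt{M^{2} + 2^{2}}\right)^{4} = - \left(\sqrt{M^{2} + 4}\right)^{4} = - \left(\sqrt{4 + M^{2}}\right)^{4} = - \left(4 + M^{2}\right)^{2}$)
$d^{2}{\left(-27 \right)} = \left(- \left(4 + \left(-27\right)^{2}\right)^{2}\right)^{2} = \left(- \left(4 + 729\right)^{2}\right)^{2} = \left(- 733^{2}\right)^{2} = \left(\left(-1\right) 537289\right)^{2} = \left(-537289\right)^{2} = 288679469521$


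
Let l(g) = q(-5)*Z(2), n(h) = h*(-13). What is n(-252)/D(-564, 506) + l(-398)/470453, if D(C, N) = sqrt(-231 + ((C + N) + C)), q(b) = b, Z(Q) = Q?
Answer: -10/470453 - 3276*I*sqrt(853)/853 ≈ -2.1256e-5 - 112.17*I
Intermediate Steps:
n(h) = -13*h
D(C, N) = sqrt(-231 + N + 2*C) (D(C, N) = sqrt(-231 + (N + 2*C)) = sqrt(-231 + N + 2*C))
l(g) = -10 (l(g) = -5*2 = -10)
n(-252)/D(-564, 506) + l(-398)/470453 = (-13*(-252))/(sqrt(-231 + 506 + 2*(-564))) - 10/470453 = 3276/(sqrt(-231 + 506 - 1128)) - 10*1/470453 = 3276/(sqrt(-853)) - 10/470453 = 3276/((I*sqrt(853))) - 10/470453 = 3276*(-I*sqrt(853)/853) - 10/470453 = -3276*I*sqrt(853)/853 - 10/470453 = -10/470453 - 3276*I*sqrt(853)/853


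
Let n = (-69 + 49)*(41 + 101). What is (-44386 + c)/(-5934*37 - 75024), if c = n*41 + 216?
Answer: 80305/147291 ≈ 0.54521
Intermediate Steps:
n = -2840 (n = -20*142 = -2840)
c = -116224 (c = -2840*41 + 216 = -116440 + 216 = -116224)
(-44386 + c)/(-5934*37 - 75024) = (-44386 - 116224)/(-5934*37 - 75024) = -160610/(-219558 - 75024) = -160610/(-294582) = -160610*(-1/294582) = 80305/147291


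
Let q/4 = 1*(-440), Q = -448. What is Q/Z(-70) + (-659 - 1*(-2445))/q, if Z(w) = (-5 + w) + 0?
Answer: 65453/13200 ≈ 4.9586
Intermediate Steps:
q = -1760 (q = 4*(1*(-440)) = 4*(-440) = -1760)
Z(w) = -5 + w
Q/Z(-70) + (-659 - 1*(-2445))/q = -448/(-5 - 70) + (-659 - 1*(-2445))/(-1760) = -448/(-75) + (-659 + 2445)*(-1/1760) = -448*(-1/75) + 1786*(-1/1760) = 448/75 - 893/880 = 65453/13200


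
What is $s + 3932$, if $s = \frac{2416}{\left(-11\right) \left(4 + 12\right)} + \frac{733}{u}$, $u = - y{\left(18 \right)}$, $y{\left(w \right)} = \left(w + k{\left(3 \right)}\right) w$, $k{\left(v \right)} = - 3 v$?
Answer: $\frac{6974299}{1782} \approx 3913.7$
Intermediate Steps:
$y{\left(w \right)} = w \left(-9 + w\right)$ ($y{\left(w \right)} = \left(w - 9\right) w = \left(-9 + w\right) w = w \left(-9 + w\right)$)
$u = -162$ ($u = - 18 \left(-9 + 18\right) = - 18 \cdot 9 = \left(-1\right) 162 = -162$)
$s = - \frac{32525}{1782}$ ($s = \frac{2416}{\left(-11\right) \left(4 + 12\right)} + \frac{733}{-162} = \frac{2416}{\left(-11\right) 16} + 733 \left(- \frac{1}{162}\right) = \frac{2416}{-176} - \frac{733}{162} = 2416 \left(- \frac{1}{176}\right) - \frac{733}{162} = - \frac{151}{11} - \frac{733}{162} = - \frac{32525}{1782} \approx -18.252$)
$s + 3932 = - \frac{32525}{1782} + 3932 = \frac{6974299}{1782}$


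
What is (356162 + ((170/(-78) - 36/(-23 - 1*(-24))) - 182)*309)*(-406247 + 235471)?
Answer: -639666270520/13 ≈ -4.9205e+10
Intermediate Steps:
(356162 + ((170/(-78) - 36/(-23 - 1*(-24))) - 182)*309)*(-406247 + 235471) = (356162 + ((170*(-1/78) - 36/(-23 + 24)) - 182)*309)*(-170776) = (356162 + ((-85/39 - 36/1) - 182)*309)*(-170776) = (356162 + ((-85/39 - 36*1) - 182)*309)*(-170776) = (356162 + ((-85/39 - 36) - 182)*309)*(-170776) = (356162 + (-1489/39 - 182)*309)*(-170776) = (356162 - 8587/39*309)*(-170776) = (356162 - 884461/13)*(-170776) = (3745645/13)*(-170776) = -639666270520/13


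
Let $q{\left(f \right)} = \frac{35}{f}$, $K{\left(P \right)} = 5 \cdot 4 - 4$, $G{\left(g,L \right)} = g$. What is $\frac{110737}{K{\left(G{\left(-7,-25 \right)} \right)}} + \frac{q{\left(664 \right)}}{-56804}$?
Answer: $\frac{261047638707}{37717856} \approx 6921.1$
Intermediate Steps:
$K{\left(P \right)} = 16$ ($K{\left(P \right)} = 20 - 4 = 16$)
$\frac{110737}{K{\left(G{\left(-7,-25 \right)} \right)}} + \frac{q{\left(664 \right)}}{-56804} = \frac{110737}{16} + \frac{35 \cdot \frac{1}{664}}{-56804} = 110737 \cdot \frac{1}{16} + 35 \cdot \frac{1}{664} \left(- \frac{1}{56804}\right) = \frac{110737}{16} + \frac{35}{664} \left(- \frac{1}{56804}\right) = \frac{110737}{16} - \frac{35}{37717856} = \frac{261047638707}{37717856}$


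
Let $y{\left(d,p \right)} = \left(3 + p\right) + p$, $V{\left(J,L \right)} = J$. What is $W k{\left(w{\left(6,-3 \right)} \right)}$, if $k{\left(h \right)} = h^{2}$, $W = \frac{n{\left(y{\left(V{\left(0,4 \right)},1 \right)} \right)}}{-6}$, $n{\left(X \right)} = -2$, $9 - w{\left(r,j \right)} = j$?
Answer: $48$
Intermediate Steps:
$y{\left(d,p \right)} = 3 + 2 p$
$w{\left(r,j \right)} = 9 - j$
$W = \frac{1}{3}$ ($W = - \frac{2}{-6} = \left(-2\right) \left(- \frac{1}{6}\right) = \frac{1}{3} \approx 0.33333$)
$W k{\left(w{\left(6,-3 \right)} \right)} = \frac{\left(9 - -3\right)^{2}}{3} = \frac{\left(9 + 3\right)^{2}}{3} = \frac{12^{2}}{3} = \frac{1}{3} \cdot 144 = 48$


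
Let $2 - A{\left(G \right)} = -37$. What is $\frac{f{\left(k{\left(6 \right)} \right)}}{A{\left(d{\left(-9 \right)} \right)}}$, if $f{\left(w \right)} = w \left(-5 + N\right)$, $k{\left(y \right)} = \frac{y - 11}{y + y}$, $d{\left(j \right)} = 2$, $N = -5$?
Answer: $\frac{25}{234} \approx 0.10684$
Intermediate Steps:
$A{\left(G \right)} = 39$ ($A{\left(G \right)} = 2 - -37 = 2 + 37 = 39$)
$k{\left(y \right)} = \frac{-11 + y}{2 y}$
$f{\left(w \right)} = - 10 w$ ($f{\left(w \right)} = w \left(-5 - 5\right) = w \left(-10\right) = - 10 w$)
$\frac{f{\left(k{\left(6 \right)} \right)}}{A{\left(d{\left(-9 \right)} \right)}} = \frac{\left(-10\right) \frac{-11 + 6}{2 \cdot 6}}{39} = - 10 \cdot \frac{1}{2} \cdot \frac{1}{6} \left(-5\right) \frac{1}{39} = \left(-10\right) \left(- \frac{5}{12}\right) \frac{1}{39} = \frac{25}{6} \cdot \frac{1}{39} = \frac{25}{234}$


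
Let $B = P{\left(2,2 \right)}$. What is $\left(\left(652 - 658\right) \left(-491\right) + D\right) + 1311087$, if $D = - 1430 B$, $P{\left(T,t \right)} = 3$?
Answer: $1309743$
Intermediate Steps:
$B = 3$
$D = -4290$ ($D = \left(-1430\right) 3 = -4290$)
$\left(\left(652 - 658\right) \left(-491\right) + D\right) + 1311087 = \left(\left(652 - 658\right) \left(-491\right) - 4290\right) + 1311087 = \left(\left(-6\right) \left(-491\right) - 4290\right) + 1311087 = \left(2946 - 4290\right) + 1311087 = -1344 + 1311087 = 1309743$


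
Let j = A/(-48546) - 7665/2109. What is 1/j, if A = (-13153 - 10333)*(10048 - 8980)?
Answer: 5687973/2918224619 ≈ 0.0019491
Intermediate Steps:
A = -25083048 (A = -23486*1068 = -25083048)
j = 2918224619/5687973 (j = -25083048/(-48546) - 7665/2109 = -25083048*(-1/48546) - 7665*1/2109 = 4180508/8091 - 2555/703 = 2918224619/5687973 ≈ 513.05)
1/j = 1/(2918224619/5687973) = 5687973/2918224619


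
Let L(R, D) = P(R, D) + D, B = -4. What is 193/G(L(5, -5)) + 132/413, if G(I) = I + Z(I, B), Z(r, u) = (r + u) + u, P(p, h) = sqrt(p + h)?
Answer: -77333/7434 ≈ -10.403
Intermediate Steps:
P(p, h) = sqrt(h + p)
Z(r, u) = r + 2*u
L(R, D) = D + sqrt(D + R) (L(R, D) = sqrt(D + R) + D = D + sqrt(D + R))
G(I) = -8 + 2*I (G(I) = I + (I + 2*(-4)) = I + (I - 8) = I + (-8 + I) = -8 + 2*I)
193/G(L(5, -5)) + 132/413 = 193/(-8 + 2*(-5 + sqrt(-5 + 5))) + 132/413 = 193/(-8 + 2*(-5 + sqrt(0))) + 132*(1/413) = 193/(-8 + 2*(-5 + 0)) + 132/413 = 193/(-8 + 2*(-5)) + 132/413 = 193/(-8 - 10) + 132/413 = 193/(-18) + 132/413 = 193*(-1/18) + 132/413 = -193/18 + 132/413 = -77333/7434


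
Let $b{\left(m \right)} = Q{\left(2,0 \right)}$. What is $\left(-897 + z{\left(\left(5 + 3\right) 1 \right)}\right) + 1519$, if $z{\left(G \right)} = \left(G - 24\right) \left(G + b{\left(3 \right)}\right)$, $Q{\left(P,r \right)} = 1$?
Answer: $478$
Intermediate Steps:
$b{\left(m \right)} = 1$
$z{\left(G \right)} = \left(1 + G\right) \left(-24 + G\right)$ ($z{\left(G \right)} = \left(G - 24\right) \left(G + 1\right) = \left(-24 + G\right) \left(1 + G\right) = \left(1 + G\right) \left(-24 + G\right)$)
$\left(-897 + z{\left(\left(5 + 3\right) 1 \right)}\right) + 1519 = \left(-897 - \left(24 - \left(5 + 3\right)^{2} + 23 \left(5 + 3\right) 1\right)\right) + 1519 = \left(-897 - \left(24 - 64 + 23 \cdot 8 \cdot 1\right)\right) + 1519 = \left(-897 - \left(208 - 64\right)\right) + 1519 = \left(-897 - 144\right) + 1519 = -1041 + 1519 = 478$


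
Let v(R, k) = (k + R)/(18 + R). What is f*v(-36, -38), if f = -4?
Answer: -148/9 ≈ -16.444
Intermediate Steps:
v(R, k) = (R + k)/(18 + R)
f*v(-36, -38) = -4*(-36 - 38)/(18 - 36) = -4*(-74)/(-18) = -(-2)*(-74)/9 = -4*37/9 = -148/9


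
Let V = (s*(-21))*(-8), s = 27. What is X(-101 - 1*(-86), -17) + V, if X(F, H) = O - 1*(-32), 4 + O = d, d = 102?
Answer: 4666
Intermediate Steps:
V = 4536 (V = (27*(-21))*(-8) = -567*(-8) = 4536)
O = 98 (O = -4 + 102 = 98)
X(F, H) = 130 (X(F, H) = 98 - 1*(-32) = 98 + 32 = 130)
X(-101 - 1*(-86), -17) + V = 130 + 4536 = 4666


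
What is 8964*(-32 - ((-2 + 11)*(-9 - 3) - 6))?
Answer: 735048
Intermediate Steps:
8964*(-32 - ((-2 + 11)*(-9 - 3) - 6)) = 8964*(-32 - (9*(-12) - 6)) = 8964*(-32 - (-108 - 6)) = 8964*(-32 - 1*(-114)) = 8964*(-32 + 114) = 8964*82 = 735048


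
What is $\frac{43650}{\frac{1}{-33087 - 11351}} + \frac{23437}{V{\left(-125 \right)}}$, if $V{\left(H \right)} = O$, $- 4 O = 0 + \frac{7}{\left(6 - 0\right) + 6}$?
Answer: $- \frac{13579155876}{7} \approx -1.9399 \cdot 10^{9}$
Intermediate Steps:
$O = - \frac{7}{48}$ ($O = - \frac{0 + \frac{7}{\left(6 - 0\right) + 6}}{4} = - \frac{0 + \frac{7}{\left(6 + 0\right) + 6}}{4} = - \frac{0 + \frac{7}{6 + 6}}{4} = - \frac{0 + \frac{7}{12}}{4} = \left(- \frac{1}{4}\right) \frac{7}{12} = - \frac{7}{48} \approx -0.14583$)
$V{\left(H \right)} = - \frac{7}{48}$
$\frac{43650}{\frac{1}{-33087 - 11351}} + \frac{23437}{V{\left(-125 \right)}} = \frac{43650}{\frac{1}{-33087 - 11351}} + \frac{23437}{- \frac{7}{48}} = \frac{43650}{\frac{1}{-44438}} + 23437 \left(- \frac{48}{7}\right) = \frac{43650}{- \frac{1}{44438}} - \frac{1124976}{7} = 43650 \left(-44438\right) - \frac{1124976}{7} = -1939718700 - \frac{1124976}{7} = - \frac{13579155876}{7}$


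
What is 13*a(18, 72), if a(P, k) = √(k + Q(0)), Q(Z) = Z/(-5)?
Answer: 78*√2 ≈ 110.31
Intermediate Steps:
Q(Z) = -Z/5 (Q(Z) = Z*(-⅕) = -Z/5)
a(P, k) = √k (a(P, k) = √(k - ⅕*0) = √(k + 0) = √k)
13*a(18, 72) = 13*√72 = 13*(6*√2) = 78*√2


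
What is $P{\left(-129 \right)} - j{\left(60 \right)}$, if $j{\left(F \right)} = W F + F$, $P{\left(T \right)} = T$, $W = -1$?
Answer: $-129$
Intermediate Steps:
$j{\left(F \right)} = 0$ ($j{\left(F \right)} = - F + F = 0$)
$P{\left(-129 \right)} - j{\left(60 \right)} = -129 - 0 = -129 + 0 = -129$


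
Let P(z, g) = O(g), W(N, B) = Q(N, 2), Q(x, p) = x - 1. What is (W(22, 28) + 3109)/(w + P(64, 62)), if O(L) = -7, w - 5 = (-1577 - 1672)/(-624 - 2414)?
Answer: -9508940/2827 ≈ -3363.6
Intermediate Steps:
w = 18439/3038 (w = 5 + (-1577 - 1672)/(-624 - 2414) = 5 - 3249/(-3038) = 5 - 3249*(-1/3038) = 5 + 3249/3038 = 18439/3038 ≈ 6.0695)
Q(x, p) = -1 + x
W(N, B) = -1 + N
P(z, g) = -7
(W(22, 28) + 3109)/(w + P(64, 62)) = ((-1 + 22) + 3109)/(18439/3038 - 7) = (21 + 3109)/(-2827/3038) = 3130*(-3038/2827) = -9508940/2827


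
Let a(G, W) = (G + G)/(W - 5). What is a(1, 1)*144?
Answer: -72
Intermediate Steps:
a(G, W) = 2*G/(-5 + W) (a(G, W) = (2*G)/(-5 + W) = 2*G/(-5 + W))
a(1, 1)*144 = (2*1/(-5 + 1))*144 = (2*1/(-4))*144 = (2*1*(-¼))*144 = -½*144 = -72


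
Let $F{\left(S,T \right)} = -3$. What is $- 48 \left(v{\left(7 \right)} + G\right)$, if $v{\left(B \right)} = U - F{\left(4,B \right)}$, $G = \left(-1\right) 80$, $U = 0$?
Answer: $3696$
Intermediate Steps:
$G = -80$
$v{\left(B \right)} = 3$ ($v{\left(B \right)} = 0 - -3 = 0 + 3 = 3$)
$- 48 \left(v{\left(7 \right)} + G\right) = - 48 \left(3 - 80\right) = \left(-48\right) \left(-77\right) = 3696$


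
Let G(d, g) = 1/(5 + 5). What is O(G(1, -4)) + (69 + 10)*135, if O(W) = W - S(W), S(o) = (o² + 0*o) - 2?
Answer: 1066709/100 ≈ 10667.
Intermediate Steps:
S(o) = -2 + o² (S(o) = (o² + 0) - 2 = o² - 2 = -2 + o²)
G(d, g) = ⅒ (G(d, g) = 1/10 = ⅒)
O(W) = 2 + W - W² (O(W) = W - (-2 + W²) = W + (2 - W²) = 2 + W - W²)
O(G(1, -4)) + (69 + 10)*135 = (2 + ⅒ - (⅒)²) + (69 + 10)*135 = (2 + ⅒ - 1*1/100) + 79*135 = (2 + ⅒ - 1/100) + 10665 = 209/100 + 10665 = 1066709/100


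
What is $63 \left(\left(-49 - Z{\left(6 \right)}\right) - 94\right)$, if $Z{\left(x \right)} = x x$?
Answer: $-11277$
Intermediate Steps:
$Z{\left(x \right)} = x^{2}$
$63 \left(\left(-49 - Z{\left(6 \right)}\right) - 94\right) = 63 \left(\left(-49 - 6^{2}\right) - 94\right) = 63 \left(\left(-49 - 36\right) - 94\right) = 63 \left(-85 - 94\right) = 63 \left(-179\right) = -11277$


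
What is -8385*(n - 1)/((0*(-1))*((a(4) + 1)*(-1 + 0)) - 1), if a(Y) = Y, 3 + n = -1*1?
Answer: -41925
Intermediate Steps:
n = -4 (n = -3 - 1*1 = -3 - 1 = -4)
-8385*(n - 1)/((0*(-1))*((a(4) + 1)*(-1 + 0)) - 1) = -8385*(-4 - 1)/((0*(-1))*((4 + 1)*(-1 + 0)) - 1) = -(-41925)/(0*(5*(-1)) - 1) = -(-41925)/(0*(-5) - 1) = -(-41925)/(0 - 1) = -(-41925)/(-1) = -(-41925)*(-1) = -8385*5 = -41925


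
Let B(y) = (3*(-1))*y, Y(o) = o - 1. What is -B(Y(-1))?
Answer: -6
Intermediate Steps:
Y(o) = -1 + o
B(y) = -3*y
-B(Y(-1)) = -(-3)*(-1 - 1) = -(-3)*(-2) = -1*6 = -6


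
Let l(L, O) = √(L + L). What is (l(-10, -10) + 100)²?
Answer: 9980 + 400*I*√5 ≈ 9980.0 + 894.43*I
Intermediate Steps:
l(L, O) = √2*√L (l(L, O) = √(2*L) = √2*√L)
(l(-10, -10) + 100)² = (√2*√(-10) + 100)² = (√2*(I*√10) + 100)² = (2*I*√5 + 100)² = (100 + 2*I*√5)²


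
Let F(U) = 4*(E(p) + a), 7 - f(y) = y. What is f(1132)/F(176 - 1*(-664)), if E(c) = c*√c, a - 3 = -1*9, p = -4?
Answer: 135/8 - 45*I/2 ≈ 16.875 - 22.5*I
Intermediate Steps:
a = -6 (a = 3 - 1*9 = 3 - 9 = -6)
E(c) = c^(3/2)
f(y) = 7 - y
F(U) = -24 - 32*I (F(U) = 4*((-4)^(3/2) - 6) = 4*(-8*I - 6) = 4*(-6 - 8*I) = -24 - 32*I)
f(1132)/F(176 - 1*(-664)) = (7 - 1*1132)/(-24 - 32*I) = (7 - 1132)*((-24 + 32*I)/1600) = -45*(-24 + 32*I)/64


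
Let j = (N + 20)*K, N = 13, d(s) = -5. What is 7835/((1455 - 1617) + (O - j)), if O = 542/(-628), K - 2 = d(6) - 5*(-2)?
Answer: -2460190/123673 ≈ -19.893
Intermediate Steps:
K = 7 (K = 2 + (-5 - 5*(-2)) = 2 + (-5 + 10) = 2 + 5 = 7)
O = -271/314 (O = 542*(-1/628) = -271/314 ≈ -0.86306)
j = 231 (j = (13 + 20)*7 = 33*7 = 231)
7835/((1455 - 1617) + (O - j)) = 7835/((1455 - 1617) + (-271/314 - 1*231)) = 7835/(-162 + (-271/314 - 231)) = 7835/(-162 - 72805/314) = 7835/(-123673/314) = 7835*(-314/123673) = -2460190/123673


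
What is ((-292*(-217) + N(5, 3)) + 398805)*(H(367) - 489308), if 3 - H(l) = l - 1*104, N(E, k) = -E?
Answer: -226260705152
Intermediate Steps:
H(l) = 107 - l (H(l) = 3 - (l - 1*104) = 3 - (l - 104) = 3 - (-104 + l) = 3 + (104 - l) = 107 - l)
((-292*(-217) + N(5, 3)) + 398805)*(H(367) - 489308) = ((-292*(-217) - 1*5) + 398805)*((107 - 1*367) - 489308) = ((63364 - 5) + 398805)*((107 - 367) - 489308) = (63359 + 398805)*(-260 - 489308) = 462164*(-489568) = -226260705152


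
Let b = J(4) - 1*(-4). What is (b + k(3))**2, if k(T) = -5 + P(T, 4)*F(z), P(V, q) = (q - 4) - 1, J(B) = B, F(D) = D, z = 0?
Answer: 9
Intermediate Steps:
P(V, q) = -5 + q (P(V, q) = (-4 + q) - 1 = -5 + q)
k(T) = -5 (k(T) = -5 + (-5 + 4)*0 = -5 - 1*0 = -5 + 0 = -5)
b = 8 (b = 4 - 1*(-4) = 4 + 4 = 8)
(b + k(3))**2 = (8 - 5)**2 = 3**2 = 9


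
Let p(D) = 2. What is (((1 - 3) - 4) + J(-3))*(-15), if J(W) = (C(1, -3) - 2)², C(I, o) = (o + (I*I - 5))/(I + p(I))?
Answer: -575/3 ≈ -191.67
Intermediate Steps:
C(I, o) = (-5 + o + I²)/(2 + I) (C(I, o) = (o + (I*I - 5))/(I + 2) = (o + (I² - 5))/(2 + I) = (o + (-5 + I²))/(2 + I) = (-5 + o + I²)/(2 + I))
J(W) = 169/9 (J(W) = ((-5 - 3 + 1²)/(2 + 1) - 2)² = ((-5 - 3 + 1)/3 - 2)² = ((⅓)*(-7) - 2)² = (-7/3 - 2)² = (-13/3)² = 169/9)
(((1 - 3) - 4) + J(-3))*(-15) = (((1 - 3) - 4) + 169/9)*(-15) = ((-2 - 4) + 169/9)*(-15) = (-6 + 169/9)*(-15) = (115/9)*(-15) = -575/3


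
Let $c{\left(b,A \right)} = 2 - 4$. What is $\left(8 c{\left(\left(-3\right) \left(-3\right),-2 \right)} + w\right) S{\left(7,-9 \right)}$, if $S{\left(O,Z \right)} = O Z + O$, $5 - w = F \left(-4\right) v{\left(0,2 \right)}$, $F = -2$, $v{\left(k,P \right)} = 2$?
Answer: $1512$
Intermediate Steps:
$w = -11$ ($w = 5 - \left(-2\right) \left(-4\right) 2 = 5 - 8 \cdot 2 = 5 - 16 = -11$)
$c{\left(b,A \right)} = -2$
$S{\left(O,Z \right)} = O + O Z$
$\left(8 c{\left(\left(-3\right) \left(-3\right),-2 \right)} + w\right) S{\left(7,-9 \right)} = \left(8 \left(-2\right) - 11\right) 7 \left(1 - 9\right) = \left(-16 - 11\right) 7 \left(-8\right) = \left(-27\right) \left(-56\right) = 1512$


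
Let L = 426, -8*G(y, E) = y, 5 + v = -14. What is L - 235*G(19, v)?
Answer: 7873/8 ≈ 984.13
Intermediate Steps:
v = -19 (v = -5 - 14 = -19)
G(y, E) = -y/8
L - 235*G(19, v) = 426 - (-235)*19/8 = 426 - 235*(-19/8) = 426 + 4465/8 = 7873/8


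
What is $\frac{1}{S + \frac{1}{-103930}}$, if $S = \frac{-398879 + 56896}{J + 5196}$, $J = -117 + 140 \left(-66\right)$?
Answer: $\frac{22760670}{1870646791} \approx 0.012167$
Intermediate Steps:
$J = -9357$ ($J = -117 - 9240 = -9357$)
$S = \frac{341983}{4161}$ ($S = \frac{-398879 + 56896}{-9357 + 5196} = - \frac{341983}{-4161} = \left(-341983\right) \left(- \frac{1}{4161}\right) = \frac{341983}{4161} \approx 82.188$)
$\frac{1}{S + \frac{1}{-103930}} = \frac{1}{\frac{341983}{4161} + \frac{1}{-103930}} = \frac{1}{\frac{341983}{4161} - \frac{1}{103930}} = \frac{1}{\frac{1870646791}{22760670}} = \frac{22760670}{1870646791}$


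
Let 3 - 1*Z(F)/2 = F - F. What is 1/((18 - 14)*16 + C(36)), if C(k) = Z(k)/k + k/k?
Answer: 6/391 ≈ 0.015345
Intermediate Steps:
Z(F) = 6 (Z(F) = 6 - 2*(F - F) = 6 - 2*0 = 6 + 0 = 6)
C(k) = 1 + 6/k (C(k) = 6/k + k/k = 6/k + 1 = 1 + 6/k)
1/((18 - 14)*16 + C(36)) = 1/((18 - 14)*16 + (6 + 36)/36) = 1/(4*16 + (1/36)*42) = 1/(64 + 7/6) = 1/(391/6) = 6/391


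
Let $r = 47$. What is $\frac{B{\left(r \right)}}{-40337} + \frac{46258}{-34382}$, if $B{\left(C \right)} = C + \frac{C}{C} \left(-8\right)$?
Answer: $- \frac{933624922}{693433367} \approx -1.3464$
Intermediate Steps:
$B{\left(C \right)} = -8 + C$ ($B{\left(C \right)} = C + 1 \left(-8\right) = C - 8 = -8 + C$)
$\frac{B{\left(r \right)}}{-40337} + \frac{46258}{-34382} = \frac{-8 + 47}{-40337} + \frac{46258}{-34382} = 39 \left(- \frac{1}{40337}\right) + 46258 \left(- \frac{1}{34382}\right) = - \frac{39}{40337} - \frac{23129}{17191} = - \frac{933624922}{693433367}$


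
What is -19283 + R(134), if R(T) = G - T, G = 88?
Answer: -19329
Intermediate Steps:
R(T) = 88 - T
-19283 + R(134) = -19283 + (88 - 1*134) = -19283 + (88 - 134) = -19283 - 46 = -19329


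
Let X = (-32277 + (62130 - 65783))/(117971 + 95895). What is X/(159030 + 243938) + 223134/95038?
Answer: 78811238795833/33567559595176 ≈ 2.3478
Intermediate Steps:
X = -17965/106933 (X = (-32277 - 3653)/213866 = -35930*1/213866 = -17965/106933 ≈ -0.16800)
X/(159030 + 243938) + 223134/95038 = -17965/(106933*(159030 + 243938)) + 223134/95038 = -17965/106933/402968 + 223134*(1/95038) = -17965/106933*1/402968 + 111567/47519 = -17965/43090577144 + 111567/47519 = 78811238795833/33567559595176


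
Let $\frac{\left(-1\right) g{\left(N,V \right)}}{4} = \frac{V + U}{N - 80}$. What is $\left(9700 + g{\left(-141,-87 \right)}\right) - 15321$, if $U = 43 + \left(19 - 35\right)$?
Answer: $- \frac{1242481}{221} \approx -5622.1$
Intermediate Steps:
$U = 27$ ($U = 43 + \left(19 - 35\right) = 43 - 16 = 27$)
$g{\left(N,V \right)} = - \frac{4 \left(27 + V\right)}{-80 + N}$ ($g{\left(N,V \right)} = - 4 \frac{V + 27}{N - 80} = - 4 \frac{27 + V}{N - 80} = - 4 \frac{27 + V}{-80 + N} = - \frac{4 \left(27 + V\right)}{-80 + N}$)
$\left(9700 + g{\left(-141,-87 \right)}\right) - 15321 = \left(9700 + \frac{4 \left(-27 - -87\right)}{-80 - 141}\right) - 15321 = \left(9700 + \frac{4 \left(-27 + 87\right)}{-221}\right) - 15321 = \left(9700 + 4 \left(- \frac{1}{221}\right) 60\right) - 15321 = \left(9700 - \frac{240}{221}\right) - 15321 = \frac{2143460}{221} - 15321 = - \frac{1242481}{221}$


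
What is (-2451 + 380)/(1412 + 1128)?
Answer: -2071/2540 ≈ -0.81535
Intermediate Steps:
(-2451 + 380)/(1412 + 1128) = -2071/2540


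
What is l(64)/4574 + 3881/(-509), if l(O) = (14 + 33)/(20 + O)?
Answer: -1491118373/195565944 ≈ -7.6246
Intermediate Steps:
l(O) = 47/(20 + O)
l(64)/4574 + 3881/(-509) = (47/(20 + 64))/4574 + 3881/(-509) = (47/84)*(1/4574) + 3881*(-1/509) = (47*(1/84))*(1/4574) - 3881/509 = (47/84)*(1/4574) - 3881/509 = 47/384216 - 3881/509 = -1491118373/195565944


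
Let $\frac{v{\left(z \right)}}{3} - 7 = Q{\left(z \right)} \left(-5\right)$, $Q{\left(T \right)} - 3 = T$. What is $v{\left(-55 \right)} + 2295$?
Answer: $3096$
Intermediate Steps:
$Q{\left(T \right)} = 3 + T$
$v{\left(z \right)} = -24 - 15 z$ ($v{\left(z \right)} = 21 + 3 \left(3 + z\right) \left(-5\right) = 21 + 3 \left(-15 - 5 z\right) = 21 - \left(45 + 15 z\right) = -24 - 15 z$)
$v{\left(-55 \right)} + 2295 = \left(-24 - -825\right) + 2295 = \left(-24 + 825\right) + 2295 = 801 + 2295 = 3096$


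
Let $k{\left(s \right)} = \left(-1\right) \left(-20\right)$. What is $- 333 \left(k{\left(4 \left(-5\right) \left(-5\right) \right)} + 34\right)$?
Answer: $-17982$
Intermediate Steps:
$k{\left(s \right)} = 20$
$- 333 \left(k{\left(4 \left(-5\right) \left(-5\right) \right)} + 34\right) = - 333 \left(20 + 34\right) = \left(-333\right) 54 = -17982$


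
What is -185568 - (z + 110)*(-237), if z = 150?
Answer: -123948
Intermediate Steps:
-185568 - (z + 110)*(-237) = -185568 - (150 + 110)*(-237) = -185568 - 260*(-237) = -185568 - 1*(-61620) = -185568 + 61620 = -123948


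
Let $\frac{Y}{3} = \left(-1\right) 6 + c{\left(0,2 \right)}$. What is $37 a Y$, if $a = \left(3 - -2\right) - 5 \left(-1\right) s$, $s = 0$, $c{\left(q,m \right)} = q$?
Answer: $-3330$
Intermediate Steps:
$Y = -18$ ($Y = 3 \left(\left(-1\right) 6 + 0\right) = 3 \left(-6 + 0\right) = 3 \left(-6\right) = -18$)
$a = 5$ ($a = \left(3 - -2\right) - 5 \left(-1\right) 0 = \left(3 + 2\right) - \left(-5\right) 0 = 5 - 0 = 5 + 0 = 5$)
$37 a Y = 37 \cdot 5 \left(-18\right) = 185 \left(-18\right) = -3330$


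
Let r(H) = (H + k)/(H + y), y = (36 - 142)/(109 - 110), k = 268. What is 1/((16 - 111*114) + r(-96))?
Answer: -5/63104 ≈ -7.9234e-5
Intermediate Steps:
y = 106 (y = -106/(-1) = -106*(-1) = 106)
r(H) = (268 + H)/(106 + H) (r(H) = (H + 268)/(H + 106) = (268 + H)/(106 + H))
1/((16 - 111*114) + r(-96)) = 1/((16 - 111*114) + (268 - 96)/(106 - 96)) = 1/((16 - 12654) + 172/10) = 1/(-12638 + (1/10)*172) = 1/(-12638 + 86/5) = 1/(-63104/5) = -5/63104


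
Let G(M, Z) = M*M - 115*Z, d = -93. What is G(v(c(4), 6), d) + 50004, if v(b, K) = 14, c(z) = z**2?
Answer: 60895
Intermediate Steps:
G(M, Z) = M**2 - 115*Z
G(v(c(4), 6), d) + 50004 = (14**2 - 115*(-93)) + 50004 = (196 + 10695) + 50004 = 10891 + 50004 = 60895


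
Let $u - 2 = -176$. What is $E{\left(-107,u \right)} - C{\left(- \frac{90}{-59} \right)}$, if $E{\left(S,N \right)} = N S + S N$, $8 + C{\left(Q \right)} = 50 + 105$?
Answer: $37089$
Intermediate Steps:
$u = -174$ ($u = 2 - 176 = -174$)
$C{\left(Q \right)} = 147$ ($C{\left(Q \right)} = -8 + \left(50 + 105\right) = -8 + 155 = 147$)
$E{\left(S,N \right)} = 2 N S$ ($E{\left(S,N \right)} = N S + N S = 2 N S$)
$E{\left(-107,u \right)} - C{\left(- \frac{90}{-59} \right)} = 2 \left(-174\right) \left(-107\right) - 147 = 37236 - 147 = 37089$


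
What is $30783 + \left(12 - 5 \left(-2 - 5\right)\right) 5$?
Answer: $31018$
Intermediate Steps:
$30783 + \left(12 - 5 \left(-2 - 5\right)\right) 5 = 30783 + \left(12 - -35\right) 5 = 30783 + \left(12 + 35\right) 5 = 30783 + 47 \cdot 5 = 30783 + 235 = 31018$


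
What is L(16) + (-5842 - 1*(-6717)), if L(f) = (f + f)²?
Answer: 1899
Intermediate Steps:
L(f) = 4*f² (L(f) = (2*f)² = 4*f²)
L(16) + (-5842 - 1*(-6717)) = 4*16² + (-5842 - 1*(-6717)) = 4*256 + (-5842 + 6717) = 1024 + 875 = 1899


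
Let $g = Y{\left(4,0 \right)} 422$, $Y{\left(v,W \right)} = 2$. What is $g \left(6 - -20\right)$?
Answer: $21944$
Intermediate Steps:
$g = 844$ ($g = 2 \cdot 422 = 844$)
$g \left(6 - -20\right) = 844 \left(6 - -20\right) = 844 \left(6 + 20\right) = 844 \cdot 26 = 21944$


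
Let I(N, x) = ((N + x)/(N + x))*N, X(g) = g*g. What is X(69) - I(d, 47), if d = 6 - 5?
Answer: 4760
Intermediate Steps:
X(g) = g**2
d = 1
I(N, x) = N (I(N, x) = 1*N = N)
X(69) - I(d, 47) = 69**2 - 1*1 = 4761 - 1 = 4760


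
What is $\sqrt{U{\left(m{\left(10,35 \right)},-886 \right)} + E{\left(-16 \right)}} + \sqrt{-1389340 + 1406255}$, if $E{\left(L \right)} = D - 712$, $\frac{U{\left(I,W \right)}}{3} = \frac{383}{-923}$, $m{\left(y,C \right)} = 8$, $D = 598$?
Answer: $\sqrt{16915} + \frac{3 i \sqrt{10908937}}{923} \approx 130.06 + 10.735 i$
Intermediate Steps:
$U{\left(I,W \right)} = - \frac{1149}{923}$ ($U{\left(I,W \right)} = 3 \frac{383}{-923} = 3 \cdot 383 \left(- \frac{1}{923}\right) = 3 \left(- \frac{383}{923}\right) = - \frac{1149}{923}$)
$E{\left(L \right)} = -114$ ($E{\left(L \right)} = 598 - 712 = -114$)
$\sqrt{U{\left(m{\left(10,35 \right)},-886 \right)} + E{\left(-16 \right)}} + \sqrt{-1389340 + 1406255} = \sqrt{- \frac{1149}{923} - 114} + \sqrt{-1389340 + 1406255} = \sqrt{- \frac{106371}{923}} + \sqrt{16915} = \frac{3 i \sqrt{10908937}}{923} + \sqrt{16915} = \sqrt{16915} + \frac{3 i \sqrt{10908937}}{923}$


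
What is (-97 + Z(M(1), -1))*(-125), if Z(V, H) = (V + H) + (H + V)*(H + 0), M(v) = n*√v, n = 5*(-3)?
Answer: 12125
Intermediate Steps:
n = -15
M(v) = -15*√v
Z(V, H) = H + V + H*(H + V) (Z(V, H) = (H + V) + (H + V)*H = (H + V) + H*(H + V) = H + V + H*(H + V))
(-97 + Z(M(1), -1))*(-125) = (-97 + (-1 - 15*√1 + (-1)² - (-15)*√1))*(-125) = (-97 + (-1 - 15*1 + 1 - (-15)))*(-125) = (-97 + (-1 - 15 + 1 - 1*(-15)))*(-125) = (-97 + (-1 - 15 + 1 + 15))*(-125) = (-97 + 0)*(-125) = -97*(-125) = 12125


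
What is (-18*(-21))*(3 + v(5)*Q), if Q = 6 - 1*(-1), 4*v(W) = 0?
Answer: 1134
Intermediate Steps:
v(W) = 0 (v(W) = (¼)*0 = 0)
Q = 7 (Q = 6 + 1 = 7)
(-18*(-21))*(3 + v(5)*Q) = (-18*(-21))*(3 + 0*7) = 378*(3 + 0) = 378*3 = 1134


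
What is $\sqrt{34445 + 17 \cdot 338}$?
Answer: $\sqrt{40191} \approx 200.48$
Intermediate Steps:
$\sqrt{34445 + 17 \cdot 338} = \sqrt{34445 + 5746} = \sqrt{40191}$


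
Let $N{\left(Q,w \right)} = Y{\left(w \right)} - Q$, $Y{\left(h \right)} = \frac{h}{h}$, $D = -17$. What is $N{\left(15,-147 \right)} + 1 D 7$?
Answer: $-133$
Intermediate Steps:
$Y{\left(h \right)} = 1$
$N{\left(Q,w \right)} = 1 - Q$
$N{\left(15,-147 \right)} + 1 D 7 = \left(1 - 15\right) + 1 \left(-17\right) 7 = \left(1 - 15\right) - 119 = -14 - 119 = -133$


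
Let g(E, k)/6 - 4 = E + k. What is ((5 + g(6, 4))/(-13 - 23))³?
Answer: -704969/46656 ≈ -15.110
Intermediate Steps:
g(E, k) = 24 + 6*E + 6*k (g(E, k) = 24 + 6*(E + k) = 24 + (6*E + 6*k) = 24 + 6*E + 6*k)
((5 + g(6, 4))/(-13 - 23))³ = ((5 + (24 + 6*6 + 6*4))/(-13 - 23))³ = ((5 + (24 + 36 + 24))/(-36))³ = ((5 + 84)*(-1/36))³ = (89*(-1/36))³ = (-89/36)³ = -704969/46656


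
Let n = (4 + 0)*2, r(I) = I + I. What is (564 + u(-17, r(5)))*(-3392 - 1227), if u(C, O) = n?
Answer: -2642068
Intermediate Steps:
r(I) = 2*I
n = 8 (n = 4*2 = 8)
u(C, O) = 8
(564 + u(-17, r(5)))*(-3392 - 1227) = (564 + 8)*(-3392 - 1227) = 572*(-4619) = -2642068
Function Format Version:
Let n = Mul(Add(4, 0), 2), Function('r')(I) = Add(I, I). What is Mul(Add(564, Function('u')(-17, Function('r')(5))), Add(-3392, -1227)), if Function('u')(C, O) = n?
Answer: -2642068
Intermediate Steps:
Function('r')(I) = Mul(2, I)
n = 8 (n = Mul(4, 2) = 8)
Function('u')(C, O) = 8
Mul(Add(564, Function('u')(-17, Function('r')(5))), Add(-3392, -1227)) = Mul(Add(564, 8), Add(-3392, -1227)) = Mul(572, -4619) = -2642068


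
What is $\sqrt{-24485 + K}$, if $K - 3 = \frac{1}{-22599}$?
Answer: $\frac{i \sqrt{17151330289}}{837} \approx 156.47 i$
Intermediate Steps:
$K = \frac{67796}{22599}$ ($K = 3 + \frac{1}{-22599} = 3 - \frac{1}{22599} = \frac{67796}{22599} \approx 3.0$)
$\sqrt{-24485 + K} = \sqrt{-24485 + \frac{67796}{22599}} = \sqrt{- \frac{553268719}{22599}} = \frac{i \sqrt{17151330289}}{837}$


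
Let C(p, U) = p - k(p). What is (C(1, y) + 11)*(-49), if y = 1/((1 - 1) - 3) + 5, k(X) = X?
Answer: -539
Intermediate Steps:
y = 14/3 (y = 1/(0 - 3) + 5 = 1/(-3) + 5 = -1/3 + 5 = 14/3 ≈ 4.6667)
C(p, U) = 0 (C(p, U) = p - p = 0)
(C(1, y) + 11)*(-49) = (0 + 11)*(-49) = 11*(-49) = -539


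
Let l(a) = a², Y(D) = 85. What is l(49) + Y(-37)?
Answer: 2486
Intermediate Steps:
l(49) + Y(-37) = 49² + 85 = 2401 + 85 = 2486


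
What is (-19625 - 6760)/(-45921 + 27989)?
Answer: 26385/17932 ≈ 1.4714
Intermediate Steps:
(-19625 - 6760)/(-45921 + 27989) = -26385/(-17932) = -26385*(-1/17932) = 26385/17932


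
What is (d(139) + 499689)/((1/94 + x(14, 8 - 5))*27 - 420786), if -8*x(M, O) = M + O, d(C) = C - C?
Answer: -20875896/17581889 ≈ -1.1874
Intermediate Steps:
d(C) = 0
x(M, O) = -M/8 - O/8 (x(M, O) = -(M + O)/8 = -M/8 - O/8)
(d(139) + 499689)/((1/94 + x(14, 8 - 5))*27 - 420786) = (0 + 499689)/((1/94 + (-⅛*14 - (8 - 5)/8))*27 - 420786) = 499689/((1/94 + (-7/4 - ⅛*3))*27 - 420786) = 499689/((1/94 + (-7/4 - 3/8))*27 - 420786) = 499689/((1/94 - 17/8)*27 - 420786) = 499689/(-795/376*27 - 420786) = 499689/(-21465/376 - 420786) = 499689/(-158237001/376) = 499689*(-376/158237001) = -20875896/17581889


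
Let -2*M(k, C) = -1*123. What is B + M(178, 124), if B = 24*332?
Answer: 16059/2 ≈ 8029.5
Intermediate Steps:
M(k, C) = 123/2 (M(k, C) = -(-1)*123/2 = -½*(-123) = 123/2)
B = 7968
B + M(178, 124) = 7968 + 123/2 = 16059/2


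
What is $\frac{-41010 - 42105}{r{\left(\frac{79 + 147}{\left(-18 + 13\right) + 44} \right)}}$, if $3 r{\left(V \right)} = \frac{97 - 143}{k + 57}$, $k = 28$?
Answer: $\frac{21194325}{46} \approx 4.6075 \cdot 10^{5}$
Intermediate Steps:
$r{\left(V \right)} = - \frac{46}{255}$ ($r{\left(V \right)} = \frac{\left(97 - 143\right) \frac{1}{28 + 57}}{3} = \frac{\left(-46\right) \frac{1}{85}}{3} = \frac{1}{3} \left(- \frac{46}{85}\right) = - \frac{46}{255}$)
$\frac{-41010 - 42105}{r{\left(\frac{79 + 147}{\left(-18 + 13\right) + 44} \right)}} = \frac{-41010 - 42105}{- \frac{46}{255}} = \left(-41010 - 42105\right) \left(- \frac{255}{46}\right) = \left(-83115\right) \left(- \frac{255}{46}\right) = \frac{21194325}{46}$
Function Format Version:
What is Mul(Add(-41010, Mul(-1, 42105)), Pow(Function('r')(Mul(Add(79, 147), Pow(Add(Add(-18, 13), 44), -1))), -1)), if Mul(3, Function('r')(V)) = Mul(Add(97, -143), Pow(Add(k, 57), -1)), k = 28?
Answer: Rational(21194325, 46) ≈ 4.6075e+5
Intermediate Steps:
Function('r')(V) = Rational(-46, 255) (Function('r')(V) = Mul(Rational(1, 3), Mul(Add(97, -143), Pow(Add(28, 57), -1))) = Mul(Rational(1, 3), Mul(-46, Pow(85, -1))) = Mul(Rational(1, 3), Mul(-46, Rational(1, 85))) = Mul(Rational(1, 3), Rational(-46, 85)) = Rational(-46, 255))
Mul(Add(-41010, Mul(-1, 42105)), Pow(Function('r')(Mul(Add(79, 147), Pow(Add(Add(-18, 13), 44), -1))), -1)) = Mul(Add(-41010, Mul(-1, 42105)), Pow(Rational(-46, 255), -1)) = Mul(Add(-41010, -42105), Rational(-255, 46)) = Mul(-83115, Rational(-255, 46)) = Rational(21194325, 46)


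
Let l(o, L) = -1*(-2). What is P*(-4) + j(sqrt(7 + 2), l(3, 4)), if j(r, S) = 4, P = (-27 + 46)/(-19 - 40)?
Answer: 312/59 ≈ 5.2881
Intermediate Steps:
l(o, L) = 2
P = -19/59 (P = 19/(-59) = 19*(-1/59) = -19/59 ≈ -0.32203)
P*(-4) + j(sqrt(7 + 2), l(3, 4)) = -19/59*(-4) + 4 = 76/59 + 4 = 312/59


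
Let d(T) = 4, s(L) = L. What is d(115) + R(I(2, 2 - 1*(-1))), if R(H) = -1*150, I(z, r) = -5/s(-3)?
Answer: -146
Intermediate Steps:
I(z, r) = 5/3 (I(z, r) = -5/(-3) = -5*(-1/3) = 5/3)
R(H) = -150
d(115) + R(I(2, 2 - 1*(-1))) = 4 - 150 = -146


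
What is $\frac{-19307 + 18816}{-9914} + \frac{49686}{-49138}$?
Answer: $- \frac{234230123}{243577066} \approx -0.96163$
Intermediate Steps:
$\frac{-19307 + 18816}{-9914} + \frac{49686}{-49138} = \left(-491\right) \left(- \frac{1}{9914}\right) + 49686 \left(- \frac{1}{49138}\right) = \frac{491}{9914} - \frac{24843}{24569} = - \frac{234230123}{243577066}$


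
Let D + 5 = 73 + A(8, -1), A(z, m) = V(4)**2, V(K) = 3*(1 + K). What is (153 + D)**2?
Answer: 198916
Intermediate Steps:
V(K) = 3 + 3*K
A(z, m) = 225 (A(z, m) = (3 + 3*4)**2 = (3 + 12)**2 = 15**2 = 225)
D = 293 (D = -5 + (73 + 225) = -5 + 298 = 293)
(153 + D)**2 = (153 + 293)**2 = 446**2 = 198916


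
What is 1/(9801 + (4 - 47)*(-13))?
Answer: 1/10360 ≈ 9.6525e-5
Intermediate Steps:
1/(9801 + (4 - 47)*(-13)) = 1/(9801 - 43*(-13)) = 1/(9801 + 559) = 1/10360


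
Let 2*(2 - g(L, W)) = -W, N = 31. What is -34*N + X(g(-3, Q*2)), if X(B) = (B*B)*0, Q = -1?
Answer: -1054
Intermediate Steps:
g(L, W) = 2 + W/2 (g(L, W) = 2 - (-1)*W/2 = 2 + W/2)
X(B) = 0 (X(B) = B²*0 = 0)
-34*N + X(g(-3, Q*2)) = -34*31 + 0 = -1054 + 0 = -1054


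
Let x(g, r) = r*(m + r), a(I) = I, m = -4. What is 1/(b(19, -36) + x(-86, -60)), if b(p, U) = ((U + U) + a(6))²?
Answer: 1/8196 ≈ 0.00012201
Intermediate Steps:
b(p, U) = (6 + 2*U)² (b(p, U) = ((U + U) + 6)² = (2*U + 6)² = (6 + 2*U)²)
x(g, r) = r*(-4 + r)
1/(b(19, -36) + x(-86, -60)) = 1/(4*(3 - 36)² - 60*(-4 - 60)) = 1/(4*(-33)² - 60*(-64)) = 1/(4*1089 + 3840) = 1/(4356 + 3840) = 1/8196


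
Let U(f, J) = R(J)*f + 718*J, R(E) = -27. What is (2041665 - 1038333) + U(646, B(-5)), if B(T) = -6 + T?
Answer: 977992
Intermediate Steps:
U(f, J) = -27*f + 718*J
(2041665 - 1038333) + U(646, B(-5)) = (2041665 - 1038333) + (-27*646 + 718*(-6 - 5)) = 1003332 + (-17442 + 718*(-11)) = 1003332 + (-17442 - 7898) = 1003332 - 25340 = 977992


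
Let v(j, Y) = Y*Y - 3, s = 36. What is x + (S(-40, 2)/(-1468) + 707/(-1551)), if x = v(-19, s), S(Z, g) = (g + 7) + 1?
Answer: 1471468469/1138434 ≈ 1292.5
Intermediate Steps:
S(Z, g) = 8 + g (S(Z, g) = (7 + g) + 1 = 8 + g)
v(j, Y) = -3 + Y² (v(j, Y) = Y² - 3 = -3 + Y²)
x = 1293 (x = -3 + 36² = -3 + 1296 = 1293)
x + (S(-40, 2)/(-1468) + 707/(-1551)) = 1293 + ((8 + 2)/(-1468) + 707/(-1551)) = 1293 + (10*(-1/1468) + 707*(-1/1551)) = 1293 + (-5/734 - 707/1551) = 1293 - 526693/1138434 = 1471468469/1138434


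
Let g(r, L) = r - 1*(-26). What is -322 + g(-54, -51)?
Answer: -350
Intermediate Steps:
g(r, L) = 26 + r (g(r, L) = r + 26 = 26 + r)
-322 + g(-54, -51) = -322 + (26 - 54) = -322 - 28 = -350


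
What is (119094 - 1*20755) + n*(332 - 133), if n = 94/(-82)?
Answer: 4022546/41 ≈ 98111.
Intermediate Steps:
n = -47/41 (n = 94*(-1/82) = -47/41 ≈ -1.1463)
(119094 - 1*20755) + n*(332 - 133) = (119094 - 1*20755) - 47*(332 - 133)/41 = (119094 - 20755) - 47/41*199 = 98339 - 9353/41 = 4022546/41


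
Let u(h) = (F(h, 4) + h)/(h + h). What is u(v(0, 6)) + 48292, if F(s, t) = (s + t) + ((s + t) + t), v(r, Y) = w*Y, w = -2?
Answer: 48293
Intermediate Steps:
v(r, Y) = -2*Y
F(s, t) = 2*s + 3*t (F(s, t) = (s + t) + (s + 2*t) = 2*s + 3*t)
u(h) = (12 + 3*h)/(2*h) (u(h) = ((2*h + 3*4) + h)/(h + h) = ((2*h + 12) + h)/((2*h)) = ((12 + 2*h) + h)*(1/(2*h)) = (12 + 3*h)*(1/(2*h)) = (12 + 3*h)/(2*h))
u(v(0, 6)) + 48292 = (3/2 + 6/((-2*6))) + 48292 = (3/2 + 6/(-12)) + 48292 = (3/2 + 6*(-1/12)) + 48292 = (3/2 - 1/2) + 48292 = 1 + 48292 = 48293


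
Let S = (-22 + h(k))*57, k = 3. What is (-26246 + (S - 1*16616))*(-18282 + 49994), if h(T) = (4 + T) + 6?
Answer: -1375508000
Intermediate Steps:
h(T) = 10 + T
S = -513 (S = (-22 + (10 + 3))*57 = (-22 + 13)*57 = -9*57 = -513)
(-26246 + (S - 1*16616))*(-18282 + 49994) = (-26246 + (-513 - 1*16616))*(-18282 + 49994) = (-26246 + (-513 - 16616))*31712 = (-26246 - 17129)*31712 = -43375*31712 = -1375508000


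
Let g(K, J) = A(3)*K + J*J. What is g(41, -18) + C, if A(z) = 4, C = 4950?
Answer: 5438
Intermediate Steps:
g(K, J) = J² + 4*K (g(K, J) = 4*K + J*J = 4*K + J² = J² + 4*K)
g(41, -18) + C = ((-18)² + 4*41) + 4950 = (324 + 164) + 4950 = 488 + 4950 = 5438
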